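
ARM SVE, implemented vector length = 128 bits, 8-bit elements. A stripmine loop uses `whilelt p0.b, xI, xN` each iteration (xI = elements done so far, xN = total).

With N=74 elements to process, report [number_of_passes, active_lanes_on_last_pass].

[iterations, last_vl] = [5, 10]

register lanes = 128/8 = 16
N=74: ⌈74/16⌉ = 5 iters; last vl = 74 − 4×16 = 10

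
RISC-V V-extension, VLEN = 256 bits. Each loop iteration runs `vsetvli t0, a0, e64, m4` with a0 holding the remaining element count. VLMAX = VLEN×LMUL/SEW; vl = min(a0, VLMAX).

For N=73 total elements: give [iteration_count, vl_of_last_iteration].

lanes per group: 256·4/64 = 16
iterations = ceil(73/16) = 5; final-pass vl = 9

[iterations, last_vl] = [5, 9]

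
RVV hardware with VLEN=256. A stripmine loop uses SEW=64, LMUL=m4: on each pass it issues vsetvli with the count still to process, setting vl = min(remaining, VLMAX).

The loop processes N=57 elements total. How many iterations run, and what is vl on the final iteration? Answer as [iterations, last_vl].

[iterations, last_vl] = [4, 9]

VLMAX = VLEN×LMUL/SEW = 256×4/64 = 16
N=57: ⌈57/16⌉ = 4 iters; last vl = 57 − 3×16 = 9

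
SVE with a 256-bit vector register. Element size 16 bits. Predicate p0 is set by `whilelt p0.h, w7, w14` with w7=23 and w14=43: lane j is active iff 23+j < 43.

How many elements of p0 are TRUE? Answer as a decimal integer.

vl = 16

lane count: 256 div 16 = 16
p0[j] = (23+j < 43); true for j=0..15 → 16 lanes set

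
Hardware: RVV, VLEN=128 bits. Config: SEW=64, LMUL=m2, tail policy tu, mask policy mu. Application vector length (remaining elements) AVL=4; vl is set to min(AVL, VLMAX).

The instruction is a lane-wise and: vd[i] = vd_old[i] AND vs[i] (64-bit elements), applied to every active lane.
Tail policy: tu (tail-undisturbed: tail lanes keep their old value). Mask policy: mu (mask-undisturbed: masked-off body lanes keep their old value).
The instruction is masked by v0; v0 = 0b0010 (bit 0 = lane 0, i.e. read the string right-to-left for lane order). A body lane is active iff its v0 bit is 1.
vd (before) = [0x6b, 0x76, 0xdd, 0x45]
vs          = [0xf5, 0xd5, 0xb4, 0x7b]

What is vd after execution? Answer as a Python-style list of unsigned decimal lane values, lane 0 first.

lanes per group: 128·2/64 = 4
vl ← min(4, 4) = 4
vd[0] mask-off/keep -> 0x6b
vd[1] and(0x76,0xd5) -> 0x54
vd[2] mask-off/keep -> 0xdd
vd[3] mask-off/keep -> 0x45

vd = [107, 84, 221, 69]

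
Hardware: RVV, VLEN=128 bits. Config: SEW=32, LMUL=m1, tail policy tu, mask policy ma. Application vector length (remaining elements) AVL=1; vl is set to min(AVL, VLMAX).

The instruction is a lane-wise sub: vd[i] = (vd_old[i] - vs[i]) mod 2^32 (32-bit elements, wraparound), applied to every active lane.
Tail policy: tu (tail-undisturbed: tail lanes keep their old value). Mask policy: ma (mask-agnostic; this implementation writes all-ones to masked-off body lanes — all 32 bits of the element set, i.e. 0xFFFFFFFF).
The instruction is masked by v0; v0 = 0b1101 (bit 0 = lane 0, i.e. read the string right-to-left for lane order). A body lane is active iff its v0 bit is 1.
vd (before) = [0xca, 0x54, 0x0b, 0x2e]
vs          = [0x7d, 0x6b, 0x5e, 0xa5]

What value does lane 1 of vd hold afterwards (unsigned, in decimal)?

VLMAX = VLEN×LMUL/SEW = 128×1/32 = 4
vl ← min(1, 4) = 1
[0] sub(0xca,0x7d) = 0x4d
[1] tail/keep = 0x54
[2] tail/keep = 0x0b
[3] tail/keep = 0x2e

vd[1] = 84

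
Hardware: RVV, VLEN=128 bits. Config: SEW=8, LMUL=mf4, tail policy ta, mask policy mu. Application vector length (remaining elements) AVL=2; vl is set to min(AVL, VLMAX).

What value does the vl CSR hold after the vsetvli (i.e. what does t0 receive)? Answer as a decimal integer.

VLMAX = (128 × 1/4) / 8 = 4 lanes
vl ← min(2, 4) = 2

vl = 2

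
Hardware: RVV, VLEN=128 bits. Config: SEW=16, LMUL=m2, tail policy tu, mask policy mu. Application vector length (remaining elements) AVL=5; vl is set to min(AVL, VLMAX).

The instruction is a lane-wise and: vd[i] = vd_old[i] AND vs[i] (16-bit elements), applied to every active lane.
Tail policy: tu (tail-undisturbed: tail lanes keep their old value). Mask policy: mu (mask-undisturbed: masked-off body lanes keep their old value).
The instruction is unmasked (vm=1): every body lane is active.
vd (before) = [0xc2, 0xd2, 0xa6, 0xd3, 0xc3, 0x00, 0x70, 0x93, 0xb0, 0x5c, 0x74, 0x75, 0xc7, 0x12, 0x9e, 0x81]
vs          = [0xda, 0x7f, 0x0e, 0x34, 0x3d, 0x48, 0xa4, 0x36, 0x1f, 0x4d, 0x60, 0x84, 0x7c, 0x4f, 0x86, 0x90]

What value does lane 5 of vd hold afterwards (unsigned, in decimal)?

VLMAX = (128 × 2) / 16 = 16 lanes
vl = min(AVL, VLMAX) = min(5, 16) = 5
[0] and(0xc2,0xda) = 0xc2
[1] and(0xd2,0x7f) = 0x52
[2] and(0xa6,0x0e) = 0x06
[3] and(0xd3,0x34) = 0x10
[4] and(0xc3,0x3d) = 0x01
[5] tail/keep = 0x00
[6] tail/keep = 0x70
[7] tail/keep = 0x93
[8] tail/keep = 0xb0
[9] tail/keep = 0x5c
[10] tail/keep = 0x74
[11] tail/keep = 0x75
[12] tail/keep = 0xc7
[13] tail/keep = 0x12
[14] tail/keep = 0x9e
[15] tail/keep = 0x81

vd[5] = 0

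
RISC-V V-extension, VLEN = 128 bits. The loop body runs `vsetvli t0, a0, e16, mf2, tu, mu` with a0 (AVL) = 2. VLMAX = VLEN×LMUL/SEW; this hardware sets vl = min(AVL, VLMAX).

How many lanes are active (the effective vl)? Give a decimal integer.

vl = 2

VLMAX = VLEN×LMUL/SEW = 128×1/2/16 = 4
vl ← min(2, 4) = 2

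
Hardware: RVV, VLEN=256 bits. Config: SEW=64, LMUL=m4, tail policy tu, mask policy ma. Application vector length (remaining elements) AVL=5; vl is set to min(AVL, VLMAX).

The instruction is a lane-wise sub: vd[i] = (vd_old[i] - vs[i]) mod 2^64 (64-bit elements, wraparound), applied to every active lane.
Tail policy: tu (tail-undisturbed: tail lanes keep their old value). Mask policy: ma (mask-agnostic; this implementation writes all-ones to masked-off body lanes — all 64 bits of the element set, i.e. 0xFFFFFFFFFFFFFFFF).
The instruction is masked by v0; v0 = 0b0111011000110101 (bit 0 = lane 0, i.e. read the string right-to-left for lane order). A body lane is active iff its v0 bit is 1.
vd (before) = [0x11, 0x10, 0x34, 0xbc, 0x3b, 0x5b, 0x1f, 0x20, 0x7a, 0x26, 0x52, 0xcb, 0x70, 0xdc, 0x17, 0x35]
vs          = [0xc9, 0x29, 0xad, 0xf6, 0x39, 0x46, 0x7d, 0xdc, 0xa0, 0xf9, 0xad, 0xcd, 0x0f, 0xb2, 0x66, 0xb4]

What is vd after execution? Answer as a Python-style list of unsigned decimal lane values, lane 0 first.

vd = [18446744073709551432, 18446744073709551615, 18446744073709551495, 18446744073709551615, 2, 91, 31, 32, 122, 38, 82, 203, 112, 220, 23, 53]

VLMAX = (256 × 4) / 64 = 16 lanes
vl ← min(5, 16) = 5
vd[0] sub(0x11,0xc9) -> 0xffffffffffffff48
vd[1] mask-off/ones -> 0xffffffffffffffff
vd[2] sub(0x34,0xad) -> 0xffffffffffffff87
vd[3] mask-off/ones -> 0xffffffffffffffff
vd[4] sub(0x3b,0x39) -> 0x02
vd[5] tail/keep -> 0x5b
vd[6] tail/keep -> 0x1f
vd[7] tail/keep -> 0x20
vd[8] tail/keep -> 0x7a
vd[9] tail/keep -> 0x26
vd[10] tail/keep -> 0x52
vd[11] tail/keep -> 0xcb
vd[12] tail/keep -> 0x70
vd[13] tail/keep -> 0xdc
vd[14] tail/keep -> 0x17
vd[15] tail/keep -> 0x35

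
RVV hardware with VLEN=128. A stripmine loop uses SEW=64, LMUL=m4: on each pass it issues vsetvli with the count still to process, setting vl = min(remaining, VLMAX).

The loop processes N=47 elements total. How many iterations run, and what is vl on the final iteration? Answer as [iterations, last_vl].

VLMAX = (128 × 4) / 64 = 8 lanes
N=47: ⌈47/8⌉ = 6 iters; last vl = 47 − 5×8 = 7

[iterations, last_vl] = [6, 7]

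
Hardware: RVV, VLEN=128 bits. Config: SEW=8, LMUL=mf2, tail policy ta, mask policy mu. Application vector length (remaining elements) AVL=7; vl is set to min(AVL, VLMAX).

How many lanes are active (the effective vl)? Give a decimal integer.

lanes per group: 128·1/2/8 = 8
vl = min(AVL, VLMAX) = min(7, 8) = 7

vl = 7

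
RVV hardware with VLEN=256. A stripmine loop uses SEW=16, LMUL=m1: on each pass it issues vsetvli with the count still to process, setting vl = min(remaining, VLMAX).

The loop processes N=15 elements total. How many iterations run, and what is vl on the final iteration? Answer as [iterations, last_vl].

[iterations, last_vl] = [1, 15]

VLMAX = (256 × 1) / 16 = 16 lanes
N=15: ⌈15/16⌉ = 1 iters; last vl = 15 − 0×16 = 15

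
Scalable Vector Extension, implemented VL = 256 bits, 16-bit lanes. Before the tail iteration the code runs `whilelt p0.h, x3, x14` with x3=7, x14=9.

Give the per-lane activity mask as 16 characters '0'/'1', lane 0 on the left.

256-bit reg / 16-bit elem → 16 lanes
whilelt: lane j active iff 7+j < 9 → j < 2 → 2 active
bits (lane 0 leftmost): 1100000000000000

predicate = 1100000000000000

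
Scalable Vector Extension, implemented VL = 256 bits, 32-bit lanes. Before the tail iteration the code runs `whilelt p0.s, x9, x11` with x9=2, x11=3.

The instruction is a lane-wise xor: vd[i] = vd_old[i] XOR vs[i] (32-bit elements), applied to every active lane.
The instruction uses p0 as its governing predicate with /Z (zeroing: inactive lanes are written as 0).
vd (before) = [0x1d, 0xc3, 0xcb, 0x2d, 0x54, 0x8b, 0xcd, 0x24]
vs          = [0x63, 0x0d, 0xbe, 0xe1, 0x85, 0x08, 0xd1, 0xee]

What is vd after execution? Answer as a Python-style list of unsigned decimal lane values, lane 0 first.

register lanes = 256/32 = 8
active while 2+j < 3, i.e. j ∈ [0,1) capped at 8 ⇒ 1
vd[0] xor(0x1d,0x63) -> 0x7e
vd[1] tail/zero -> 0x00
vd[2] tail/zero -> 0x00
vd[3] tail/zero -> 0x00
vd[4] tail/zero -> 0x00
vd[5] tail/zero -> 0x00
vd[6] tail/zero -> 0x00
vd[7] tail/zero -> 0x00

vd = [126, 0, 0, 0, 0, 0, 0, 0]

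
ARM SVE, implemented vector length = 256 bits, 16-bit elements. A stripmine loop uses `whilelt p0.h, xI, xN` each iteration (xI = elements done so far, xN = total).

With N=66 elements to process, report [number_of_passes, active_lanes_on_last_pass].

lane count: 256 div 16 = 16
N=66: ⌈66/16⌉ = 5 iters; last vl = 66 − 4×16 = 2

[iterations, last_vl] = [5, 2]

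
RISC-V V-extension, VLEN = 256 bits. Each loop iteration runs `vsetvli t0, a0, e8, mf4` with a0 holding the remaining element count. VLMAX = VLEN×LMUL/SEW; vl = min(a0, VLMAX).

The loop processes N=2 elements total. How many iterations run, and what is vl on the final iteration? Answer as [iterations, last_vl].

[iterations, last_vl] = [1, 2]

VLMAX = (256 × 1/4) / 8 = 8 lanes
iterations = ceil(2/8) = 1; final-pass vl = 2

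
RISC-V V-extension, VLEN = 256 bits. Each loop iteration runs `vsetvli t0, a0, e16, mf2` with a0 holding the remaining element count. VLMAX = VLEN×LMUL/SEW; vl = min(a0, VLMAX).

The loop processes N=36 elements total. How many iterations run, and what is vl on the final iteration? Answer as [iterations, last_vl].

[iterations, last_vl] = [5, 4]

lanes per group: 256·1/2/16 = 8
N=36: ⌈36/8⌉ = 5 iters; last vl = 36 − 4×8 = 4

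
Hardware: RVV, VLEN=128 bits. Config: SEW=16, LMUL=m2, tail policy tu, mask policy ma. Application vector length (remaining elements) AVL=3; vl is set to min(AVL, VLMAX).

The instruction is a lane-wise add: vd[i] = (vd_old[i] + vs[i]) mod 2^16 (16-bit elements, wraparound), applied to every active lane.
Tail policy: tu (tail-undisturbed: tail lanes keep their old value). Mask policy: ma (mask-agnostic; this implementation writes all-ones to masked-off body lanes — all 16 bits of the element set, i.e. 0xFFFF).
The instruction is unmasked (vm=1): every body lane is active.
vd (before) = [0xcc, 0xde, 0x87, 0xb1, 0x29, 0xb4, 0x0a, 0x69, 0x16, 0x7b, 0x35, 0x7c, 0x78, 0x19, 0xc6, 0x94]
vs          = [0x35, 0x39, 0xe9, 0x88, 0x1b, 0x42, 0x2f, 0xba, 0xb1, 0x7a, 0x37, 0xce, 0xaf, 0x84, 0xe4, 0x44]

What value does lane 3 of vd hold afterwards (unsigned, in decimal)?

lanes per group: 128·2/16 = 16
vl ← min(3, 16) = 3
[0] add(0xcc,0x35) = 0x101
[1] add(0xde,0x39) = 0x117
[2] add(0x87,0xe9) = 0x170
[3] tail/keep = 0xb1
[4] tail/keep = 0x29
[5] tail/keep = 0xb4
[6] tail/keep = 0x0a
[7] tail/keep = 0x69
[8] tail/keep = 0x16
[9] tail/keep = 0x7b
[10] tail/keep = 0x35
[11] tail/keep = 0x7c
[12] tail/keep = 0x78
[13] tail/keep = 0x19
[14] tail/keep = 0xc6
[15] tail/keep = 0x94

vd[3] = 177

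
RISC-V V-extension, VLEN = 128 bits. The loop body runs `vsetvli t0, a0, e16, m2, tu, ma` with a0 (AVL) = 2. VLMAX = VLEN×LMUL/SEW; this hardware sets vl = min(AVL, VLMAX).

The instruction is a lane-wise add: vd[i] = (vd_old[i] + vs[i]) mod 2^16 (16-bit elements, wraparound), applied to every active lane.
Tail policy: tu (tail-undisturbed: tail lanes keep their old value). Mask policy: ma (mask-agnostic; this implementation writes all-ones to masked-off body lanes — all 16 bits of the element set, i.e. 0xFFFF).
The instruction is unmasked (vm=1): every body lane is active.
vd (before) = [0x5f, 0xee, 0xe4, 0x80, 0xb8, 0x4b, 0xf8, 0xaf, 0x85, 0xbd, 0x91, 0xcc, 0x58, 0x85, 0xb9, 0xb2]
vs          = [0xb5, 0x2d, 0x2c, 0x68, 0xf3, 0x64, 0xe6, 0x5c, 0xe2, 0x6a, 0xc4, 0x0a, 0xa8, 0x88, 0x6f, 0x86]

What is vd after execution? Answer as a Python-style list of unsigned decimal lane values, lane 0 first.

vd = [276, 283, 228, 128, 184, 75, 248, 175, 133, 189, 145, 204, 88, 133, 185, 178]

VLMAX = (128 × 2) / 16 = 16 lanes
vl = min(AVL, VLMAX) = min(2, 16) = 2
lane  0: add(0x5f,0xb5) ⇒ 0x114
lane  1: add(0xee,0x2d) ⇒ 0x11b
lane  2: tail/keep ⇒ 0xe4
lane  3: tail/keep ⇒ 0x80
lane  4: tail/keep ⇒ 0xb8
lane  5: tail/keep ⇒ 0x4b
lane  6: tail/keep ⇒ 0xf8
lane  7: tail/keep ⇒ 0xaf
lane  8: tail/keep ⇒ 0x85
lane  9: tail/keep ⇒ 0xbd
lane 10: tail/keep ⇒ 0x91
lane 11: tail/keep ⇒ 0xcc
lane 12: tail/keep ⇒ 0x58
lane 13: tail/keep ⇒ 0x85
lane 14: tail/keep ⇒ 0xb9
lane 15: tail/keep ⇒ 0xb2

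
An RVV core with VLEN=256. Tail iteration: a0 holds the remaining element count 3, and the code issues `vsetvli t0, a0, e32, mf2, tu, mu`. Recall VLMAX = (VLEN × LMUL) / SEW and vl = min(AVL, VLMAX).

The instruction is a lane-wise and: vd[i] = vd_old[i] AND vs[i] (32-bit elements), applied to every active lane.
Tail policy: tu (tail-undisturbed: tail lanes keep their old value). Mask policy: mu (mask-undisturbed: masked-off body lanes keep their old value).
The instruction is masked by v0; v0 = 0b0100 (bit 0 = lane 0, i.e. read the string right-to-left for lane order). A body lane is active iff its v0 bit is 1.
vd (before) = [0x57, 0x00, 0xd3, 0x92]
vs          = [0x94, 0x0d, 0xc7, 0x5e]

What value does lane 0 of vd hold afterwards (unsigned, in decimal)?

lanes per group: 256·1/2/32 = 4
AVL=3 ≤ VLMAX=4, so vl = 3
vd[0] mask-off/keep -> 0x57
vd[1] mask-off/keep -> 0x00
vd[2] and(0xd3,0xc7) -> 0xc3
vd[3] tail/keep -> 0x92

vd[0] = 87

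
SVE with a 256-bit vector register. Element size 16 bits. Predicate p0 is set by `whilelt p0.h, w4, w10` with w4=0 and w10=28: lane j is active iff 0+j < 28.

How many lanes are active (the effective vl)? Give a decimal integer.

vl = 16

register lanes = 256/16 = 16
p0[j] = (0+j < 28); true for j=0..15 → 16 lanes set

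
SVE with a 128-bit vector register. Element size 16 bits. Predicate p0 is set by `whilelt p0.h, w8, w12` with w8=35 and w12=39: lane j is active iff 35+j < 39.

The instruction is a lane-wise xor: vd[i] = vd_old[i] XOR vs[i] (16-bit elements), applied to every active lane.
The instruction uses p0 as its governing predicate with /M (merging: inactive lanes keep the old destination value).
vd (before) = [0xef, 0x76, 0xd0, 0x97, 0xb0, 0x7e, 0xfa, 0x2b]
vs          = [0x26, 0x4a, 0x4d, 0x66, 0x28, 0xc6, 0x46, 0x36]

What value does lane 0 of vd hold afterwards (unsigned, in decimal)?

vd[0] = 201

lane count: 128 div 16 = 8
active while 35+j < 39, i.e. j ∈ [0,4) capped at 8 ⇒ 4
[0] xor(0xef,0x26) = 0xc9
[1] xor(0x76,0x4a) = 0x3c
[2] xor(0xd0,0x4d) = 0x9d
[3] xor(0x97,0x66) = 0xf1
[4] tail/keep = 0xb0
[5] tail/keep = 0x7e
[6] tail/keep = 0xfa
[7] tail/keep = 0x2b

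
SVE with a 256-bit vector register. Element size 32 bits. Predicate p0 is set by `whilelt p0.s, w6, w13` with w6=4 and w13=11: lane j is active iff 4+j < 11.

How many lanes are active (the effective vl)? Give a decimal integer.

vl = 7

register lanes = 256/32 = 8
active while 4+j < 11, i.e. j ∈ [0,7) capped at 8 ⇒ 7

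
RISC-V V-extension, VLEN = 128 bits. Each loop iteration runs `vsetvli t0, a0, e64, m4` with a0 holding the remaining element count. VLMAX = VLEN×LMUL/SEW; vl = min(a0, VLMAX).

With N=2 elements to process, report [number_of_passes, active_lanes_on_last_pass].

[iterations, last_vl] = [1, 2]

VLMAX = (128 × 4) / 64 = 8 lanes
N=2: ⌈2/8⌉ = 1 iters; last vl = 2 − 0×8 = 2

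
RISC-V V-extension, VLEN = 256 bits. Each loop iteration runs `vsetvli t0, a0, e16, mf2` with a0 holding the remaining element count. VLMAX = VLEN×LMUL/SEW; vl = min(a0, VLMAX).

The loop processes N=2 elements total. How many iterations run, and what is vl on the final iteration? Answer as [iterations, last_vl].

[iterations, last_vl] = [1, 2]

VLMAX = (256 × 1/2) / 16 = 8 lanes
N=2: ⌈2/8⌉ = 1 iters; last vl = 2 − 0×8 = 2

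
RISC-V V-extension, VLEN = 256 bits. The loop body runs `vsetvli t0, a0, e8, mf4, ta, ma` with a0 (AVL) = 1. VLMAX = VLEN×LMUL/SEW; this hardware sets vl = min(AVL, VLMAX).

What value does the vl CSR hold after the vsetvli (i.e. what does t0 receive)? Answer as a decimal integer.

vl = 1

VLMAX = (256 × 1/4) / 8 = 8 lanes
AVL=1 ≤ VLMAX=8, so vl = 1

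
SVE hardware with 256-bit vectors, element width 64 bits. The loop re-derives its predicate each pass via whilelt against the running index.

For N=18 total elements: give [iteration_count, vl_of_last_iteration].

[iterations, last_vl] = [5, 2]

register lanes = 256/64 = 4
iterations = ceil(18/4) = 5; final-pass vl = 2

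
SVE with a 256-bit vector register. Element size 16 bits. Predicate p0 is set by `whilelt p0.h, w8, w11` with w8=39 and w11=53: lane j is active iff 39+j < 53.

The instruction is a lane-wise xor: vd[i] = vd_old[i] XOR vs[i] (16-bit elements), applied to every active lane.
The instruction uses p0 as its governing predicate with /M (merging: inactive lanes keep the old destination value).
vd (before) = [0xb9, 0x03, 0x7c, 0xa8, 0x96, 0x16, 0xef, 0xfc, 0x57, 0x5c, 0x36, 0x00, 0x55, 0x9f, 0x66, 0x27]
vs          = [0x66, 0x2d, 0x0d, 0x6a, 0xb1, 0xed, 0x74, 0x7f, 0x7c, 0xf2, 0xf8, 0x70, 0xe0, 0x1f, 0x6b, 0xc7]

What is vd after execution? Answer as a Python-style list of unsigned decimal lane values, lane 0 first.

vd = [223, 46, 113, 194, 39, 251, 155, 131, 43, 174, 206, 112, 181, 128, 102, 39]

register lanes = 256/16 = 16
active while 39+j < 53, i.e. j ∈ [0,14) capped at 16 ⇒ 14
  i=0: xor(0xb9,0x66) → 223
  i=1: xor(0x03,0x2d) → 46
  i=2: xor(0x7c,0x0d) → 113
  i=3: xor(0xa8,0x6a) → 194
  i=4: xor(0x96,0xb1) → 39
  i=5: xor(0x16,0xed) → 251
  i=6: xor(0xef,0x74) → 155
  i=7: xor(0xfc,0x7f) → 131
  i=8: xor(0x57,0x7c) → 43
  i=9: xor(0x5c,0xf2) → 174
  i=10: xor(0x36,0xf8) → 206
  i=11: xor(0x00,0x70) → 112
  i=12: xor(0x55,0xe0) → 181
  i=13: xor(0x9f,0x1f) → 128
  i=14: tail/keep → 102
  i=15: tail/keep → 39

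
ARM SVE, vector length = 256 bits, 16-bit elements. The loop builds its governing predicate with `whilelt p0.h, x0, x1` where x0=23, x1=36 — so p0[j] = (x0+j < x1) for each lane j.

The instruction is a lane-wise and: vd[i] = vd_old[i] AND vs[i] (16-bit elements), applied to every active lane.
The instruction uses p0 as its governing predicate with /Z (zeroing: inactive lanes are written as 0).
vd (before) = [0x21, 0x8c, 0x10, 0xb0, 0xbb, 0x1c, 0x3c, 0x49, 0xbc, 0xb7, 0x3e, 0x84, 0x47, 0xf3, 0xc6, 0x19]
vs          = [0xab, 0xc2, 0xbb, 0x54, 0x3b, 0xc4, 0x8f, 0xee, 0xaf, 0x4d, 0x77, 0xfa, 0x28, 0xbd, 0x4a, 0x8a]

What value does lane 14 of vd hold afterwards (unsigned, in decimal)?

vd[14] = 0

256-bit reg / 16-bit elem → 16 lanes
p0[j] = (23+j < 36); true for j=0..12 → 13 lanes set
vd[0] and(0x21,0xab) -> 0x21
vd[1] and(0x8c,0xc2) -> 0x80
vd[2] and(0x10,0xbb) -> 0x10
vd[3] and(0xb0,0x54) -> 0x10
vd[4] and(0xbb,0x3b) -> 0x3b
vd[5] and(0x1c,0xc4) -> 0x04
vd[6] and(0x3c,0x8f) -> 0x0c
vd[7] and(0x49,0xee) -> 0x48
vd[8] and(0xbc,0xaf) -> 0xac
vd[9] and(0xb7,0x4d) -> 0x05
vd[10] and(0x3e,0x77) -> 0x36
vd[11] and(0x84,0xfa) -> 0x80
vd[12] and(0x47,0x28) -> 0x00
vd[13] tail/zero -> 0x00
vd[14] tail/zero -> 0x00
vd[15] tail/zero -> 0x00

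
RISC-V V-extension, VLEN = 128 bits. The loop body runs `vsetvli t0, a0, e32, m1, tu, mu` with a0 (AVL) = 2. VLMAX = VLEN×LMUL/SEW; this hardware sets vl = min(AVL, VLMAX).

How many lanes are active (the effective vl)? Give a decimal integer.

vl = 2

VLMAX = (128 × 1) / 32 = 4 lanes
vl = min(AVL, VLMAX) = min(2, 4) = 2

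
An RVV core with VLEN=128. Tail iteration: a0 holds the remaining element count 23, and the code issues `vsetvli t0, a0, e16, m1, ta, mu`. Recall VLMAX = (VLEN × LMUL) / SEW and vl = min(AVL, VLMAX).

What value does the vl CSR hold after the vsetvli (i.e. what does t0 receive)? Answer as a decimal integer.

VLMAX = VLEN×LMUL/SEW = 128×1/16 = 8
AVL=23 > VLMAX=8, so vl = 8

vl = 8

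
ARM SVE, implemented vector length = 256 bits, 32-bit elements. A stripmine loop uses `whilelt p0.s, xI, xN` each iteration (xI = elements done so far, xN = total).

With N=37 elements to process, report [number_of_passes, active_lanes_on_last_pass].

256-bit reg / 32-bit elem → 8 lanes
iterations = ceil(37/8) = 5; final-pass vl = 5

[iterations, last_vl] = [5, 5]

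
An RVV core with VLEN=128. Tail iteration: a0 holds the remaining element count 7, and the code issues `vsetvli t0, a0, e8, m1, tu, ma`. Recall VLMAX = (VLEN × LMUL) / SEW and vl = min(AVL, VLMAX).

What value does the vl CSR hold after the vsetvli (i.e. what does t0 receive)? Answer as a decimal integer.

VLMAX = VLEN×LMUL/SEW = 128×1/8 = 16
AVL=7 ≤ VLMAX=16, so vl = 7

vl = 7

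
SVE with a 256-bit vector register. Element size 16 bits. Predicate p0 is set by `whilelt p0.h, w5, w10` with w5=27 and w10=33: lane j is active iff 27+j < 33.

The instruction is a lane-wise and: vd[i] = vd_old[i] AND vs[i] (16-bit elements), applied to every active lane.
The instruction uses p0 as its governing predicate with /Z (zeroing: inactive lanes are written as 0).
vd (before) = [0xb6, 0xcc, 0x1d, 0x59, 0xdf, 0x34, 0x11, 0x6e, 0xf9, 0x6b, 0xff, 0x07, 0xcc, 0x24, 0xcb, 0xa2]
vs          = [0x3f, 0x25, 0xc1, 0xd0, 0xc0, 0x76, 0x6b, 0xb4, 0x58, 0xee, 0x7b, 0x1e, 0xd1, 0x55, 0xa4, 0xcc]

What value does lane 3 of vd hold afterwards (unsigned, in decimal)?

vd[3] = 80

256-bit reg / 16-bit elem → 16 lanes
p0[j] = (27+j < 33); true for j=0..5 → 6 lanes set
[0] and(0xb6,0x3f) = 0x36
[1] and(0xcc,0x25) = 0x04
[2] and(0x1d,0xc1) = 0x01
[3] and(0x59,0xd0) = 0x50
[4] and(0xdf,0xc0) = 0xc0
[5] and(0x34,0x76) = 0x34
[6] tail/zero = 0x00
[7] tail/zero = 0x00
[8] tail/zero = 0x00
[9] tail/zero = 0x00
[10] tail/zero = 0x00
[11] tail/zero = 0x00
[12] tail/zero = 0x00
[13] tail/zero = 0x00
[14] tail/zero = 0x00
[15] tail/zero = 0x00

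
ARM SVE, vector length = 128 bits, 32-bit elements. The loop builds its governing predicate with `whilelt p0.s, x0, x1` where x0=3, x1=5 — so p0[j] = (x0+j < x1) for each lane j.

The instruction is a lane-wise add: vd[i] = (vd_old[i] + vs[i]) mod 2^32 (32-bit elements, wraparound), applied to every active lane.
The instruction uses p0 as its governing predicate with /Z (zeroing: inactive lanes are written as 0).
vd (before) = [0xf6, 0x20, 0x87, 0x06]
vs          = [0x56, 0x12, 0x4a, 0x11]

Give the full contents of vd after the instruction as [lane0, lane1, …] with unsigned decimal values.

lane count: 128 div 32 = 4
active while 3+j < 5, i.e. j ∈ [0,2) capped at 4 ⇒ 2
[0] add(0xf6,0x56) = 0x14c
[1] add(0x20,0x12) = 0x32
[2] tail/zero = 0x00
[3] tail/zero = 0x00

vd = [332, 50, 0, 0]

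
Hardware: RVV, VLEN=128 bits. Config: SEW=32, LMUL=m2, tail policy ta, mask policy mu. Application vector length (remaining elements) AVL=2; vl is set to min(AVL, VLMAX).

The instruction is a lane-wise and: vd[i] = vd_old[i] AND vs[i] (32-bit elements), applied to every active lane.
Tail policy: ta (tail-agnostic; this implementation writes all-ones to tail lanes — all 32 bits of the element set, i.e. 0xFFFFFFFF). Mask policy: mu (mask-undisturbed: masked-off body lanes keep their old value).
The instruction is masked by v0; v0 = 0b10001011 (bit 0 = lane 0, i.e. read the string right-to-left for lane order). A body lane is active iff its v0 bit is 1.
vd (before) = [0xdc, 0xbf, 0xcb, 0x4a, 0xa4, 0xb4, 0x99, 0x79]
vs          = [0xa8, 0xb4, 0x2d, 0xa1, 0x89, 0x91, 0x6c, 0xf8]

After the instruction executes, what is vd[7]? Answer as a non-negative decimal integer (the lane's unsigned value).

vd[7] = 4294967295

VLMAX = (128 × 2) / 32 = 8 lanes
vl ← min(2, 8) = 2
vd[0] and(0xdc,0xa8) -> 0x88
vd[1] and(0xbf,0xb4) -> 0xb4
vd[2] tail/ones -> 0xffffffff
vd[3] tail/ones -> 0xffffffff
vd[4] tail/ones -> 0xffffffff
vd[5] tail/ones -> 0xffffffff
vd[6] tail/ones -> 0xffffffff
vd[7] tail/ones -> 0xffffffff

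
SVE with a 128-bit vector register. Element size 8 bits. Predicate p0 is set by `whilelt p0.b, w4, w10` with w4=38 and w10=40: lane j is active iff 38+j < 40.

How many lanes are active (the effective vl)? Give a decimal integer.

vl = 2

register lanes = 128/8 = 16
p0[j] = (38+j < 40); true for j=0..1 → 2 lanes set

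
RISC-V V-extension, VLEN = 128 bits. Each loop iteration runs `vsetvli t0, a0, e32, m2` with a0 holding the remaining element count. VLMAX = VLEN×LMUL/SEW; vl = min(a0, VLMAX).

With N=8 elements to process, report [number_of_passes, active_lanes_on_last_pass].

lanes per group: 128·2/32 = 8
N=8: ⌈8/8⌉ = 1 iters; last vl = 8 − 0×8 = 8

[iterations, last_vl] = [1, 8]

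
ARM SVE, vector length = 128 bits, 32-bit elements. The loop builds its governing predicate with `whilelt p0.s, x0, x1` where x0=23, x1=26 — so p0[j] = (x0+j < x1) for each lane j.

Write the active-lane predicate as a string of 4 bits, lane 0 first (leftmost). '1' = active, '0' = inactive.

128-bit reg / 32-bit elem → 4 lanes
whilelt: lane j active iff 23+j < 26 → j < 3 → 3 active
bits (lane 0 leftmost): 1110

predicate = 1110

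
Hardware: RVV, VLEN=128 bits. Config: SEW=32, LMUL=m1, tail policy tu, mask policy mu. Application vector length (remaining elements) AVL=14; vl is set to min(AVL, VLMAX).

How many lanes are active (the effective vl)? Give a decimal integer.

vl = 4

VLMAX = VLEN×LMUL/SEW = 128×1/32 = 4
vl = min(AVL, VLMAX) = min(14, 4) = 4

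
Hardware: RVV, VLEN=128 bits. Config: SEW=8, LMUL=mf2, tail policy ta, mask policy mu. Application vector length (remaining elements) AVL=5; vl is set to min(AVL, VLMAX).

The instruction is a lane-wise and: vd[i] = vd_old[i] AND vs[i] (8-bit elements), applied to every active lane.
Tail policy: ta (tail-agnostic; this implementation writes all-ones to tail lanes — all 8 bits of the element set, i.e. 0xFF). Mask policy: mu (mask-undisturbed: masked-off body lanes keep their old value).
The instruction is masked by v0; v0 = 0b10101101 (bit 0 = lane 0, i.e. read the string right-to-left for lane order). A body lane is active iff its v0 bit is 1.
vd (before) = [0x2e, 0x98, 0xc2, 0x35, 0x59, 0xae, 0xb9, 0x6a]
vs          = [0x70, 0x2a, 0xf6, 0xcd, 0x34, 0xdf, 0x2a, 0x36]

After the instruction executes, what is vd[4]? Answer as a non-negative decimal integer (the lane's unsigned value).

vd[4] = 89

VLMAX = VLEN×LMUL/SEW = 128×1/2/8 = 8
AVL=5 ≤ VLMAX=8, so vl = 5
vd[0] and(0x2e,0x70) -> 0x20
vd[1] mask-off/keep -> 0x98
vd[2] and(0xc2,0xf6) -> 0xc2
vd[3] and(0x35,0xcd) -> 0x05
vd[4] mask-off/keep -> 0x59
vd[5] tail/ones -> 0xff
vd[6] tail/ones -> 0xff
vd[7] tail/ones -> 0xff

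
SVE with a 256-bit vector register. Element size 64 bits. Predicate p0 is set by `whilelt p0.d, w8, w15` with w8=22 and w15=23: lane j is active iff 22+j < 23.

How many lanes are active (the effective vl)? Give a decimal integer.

vl = 1

lane count: 256 div 64 = 4
p0[j] = (22+j < 23); true for j=0..0 → 1 lanes set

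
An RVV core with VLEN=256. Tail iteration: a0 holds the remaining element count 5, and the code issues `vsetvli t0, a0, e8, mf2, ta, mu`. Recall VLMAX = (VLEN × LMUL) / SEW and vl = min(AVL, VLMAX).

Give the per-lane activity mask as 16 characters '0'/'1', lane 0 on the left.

predicate = 1111100000000000

VLMAX = (256 × 1/2) / 8 = 16 lanes
AVL=5 ≤ VLMAX=16, so vl = 5
bits (lane 0 leftmost): 1111100000000000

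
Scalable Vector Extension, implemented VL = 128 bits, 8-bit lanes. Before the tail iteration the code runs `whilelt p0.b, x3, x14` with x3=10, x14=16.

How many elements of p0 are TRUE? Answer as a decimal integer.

vl = 6

128-bit reg / 8-bit elem → 16 lanes
p0[j] = (10+j < 16); true for j=0..5 → 6 lanes set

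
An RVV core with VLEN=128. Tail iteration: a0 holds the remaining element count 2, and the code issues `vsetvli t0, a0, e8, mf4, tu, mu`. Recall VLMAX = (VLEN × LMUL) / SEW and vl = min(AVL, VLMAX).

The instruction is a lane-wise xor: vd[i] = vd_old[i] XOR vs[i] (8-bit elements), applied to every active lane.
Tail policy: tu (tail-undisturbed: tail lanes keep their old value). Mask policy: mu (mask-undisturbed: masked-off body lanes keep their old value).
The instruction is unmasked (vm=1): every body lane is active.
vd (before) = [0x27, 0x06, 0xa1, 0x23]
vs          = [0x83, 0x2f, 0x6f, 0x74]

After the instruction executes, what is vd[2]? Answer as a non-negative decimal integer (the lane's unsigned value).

VLMAX = (128 × 1/4) / 8 = 4 lanes
vl ← min(2, 4) = 2
lane  0: xor(0x27,0x83) ⇒ 0xa4
lane  1: xor(0x06,0x2f) ⇒ 0x29
lane  2: tail/keep ⇒ 0xa1
lane  3: tail/keep ⇒ 0x23

vd[2] = 161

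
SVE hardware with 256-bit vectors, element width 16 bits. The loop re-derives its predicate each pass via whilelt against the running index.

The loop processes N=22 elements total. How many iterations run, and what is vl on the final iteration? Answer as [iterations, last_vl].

[iterations, last_vl] = [2, 6]

256-bit reg / 16-bit elem → 16 lanes
iterations = ceil(22/16) = 2; final-pass vl = 6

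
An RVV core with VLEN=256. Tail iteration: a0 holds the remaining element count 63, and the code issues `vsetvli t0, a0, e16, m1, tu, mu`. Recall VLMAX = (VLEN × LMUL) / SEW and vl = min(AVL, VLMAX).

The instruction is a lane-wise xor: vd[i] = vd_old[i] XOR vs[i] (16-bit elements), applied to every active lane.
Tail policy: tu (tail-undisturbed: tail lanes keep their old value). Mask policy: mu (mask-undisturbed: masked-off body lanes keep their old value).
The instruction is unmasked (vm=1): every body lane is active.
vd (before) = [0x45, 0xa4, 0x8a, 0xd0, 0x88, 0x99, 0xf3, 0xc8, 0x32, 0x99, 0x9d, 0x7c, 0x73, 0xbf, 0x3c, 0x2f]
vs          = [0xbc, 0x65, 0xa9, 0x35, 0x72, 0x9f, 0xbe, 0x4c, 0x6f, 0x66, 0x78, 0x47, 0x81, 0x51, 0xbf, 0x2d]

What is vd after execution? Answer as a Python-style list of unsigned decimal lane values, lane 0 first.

VLMAX = (256 × 1) / 16 = 16 lanes
AVL=63 > VLMAX=16, so vl = 16
vd[0] xor(0x45,0xbc) -> 0xf9
vd[1] xor(0xa4,0x65) -> 0xc1
vd[2] xor(0x8a,0xa9) -> 0x23
vd[3] xor(0xd0,0x35) -> 0xe5
vd[4] xor(0x88,0x72) -> 0xfa
vd[5] xor(0x99,0x9f) -> 0x06
vd[6] xor(0xf3,0xbe) -> 0x4d
vd[7] xor(0xc8,0x4c) -> 0x84
vd[8] xor(0x32,0x6f) -> 0x5d
vd[9] xor(0x99,0x66) -> 0xff
vd[10] xor(0x9d,0x78) -> 0xe5
vd[11] xor(0x7c,0x47) -> 0x3b
vd[12] xor(0x73,0x81) -> 0xf2
vd[13] xor(0xbf,0x51) -> 0xee
vd[14] xor(0x3c,0xbf) -> 0x83
vd[15] xor(0x2f,0x2d) -> 0x02

vd = [249, 193, 35, 229, 250, 6, 77, 132, 93, 255, 229, 59, 242, 238, 131, 2]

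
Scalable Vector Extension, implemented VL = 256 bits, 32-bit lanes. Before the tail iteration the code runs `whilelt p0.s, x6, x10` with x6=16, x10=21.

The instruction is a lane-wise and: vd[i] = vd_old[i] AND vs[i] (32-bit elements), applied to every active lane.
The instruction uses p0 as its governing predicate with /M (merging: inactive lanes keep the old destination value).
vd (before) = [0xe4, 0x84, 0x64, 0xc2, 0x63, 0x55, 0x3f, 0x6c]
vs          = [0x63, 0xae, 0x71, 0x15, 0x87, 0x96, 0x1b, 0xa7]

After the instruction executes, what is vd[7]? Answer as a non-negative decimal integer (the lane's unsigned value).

256-bit reg / 32-bit elem → 8 lanes
whilelt: lane j active iff 16+j < 21 → j < 5 → 5 active
[0] and(0xe4,0x63) = 0x60
[1] and(0x84,0xae) = 0x84
[2] and(0x64,0x71) = 0x60
[3] and(0xc2,0x15) = 0x00
[4] and(0x63,0x87) = 0x03
[5] tail/keep = 0x55
[6] tail/keep = 0x3f
[7] tail/keep = 0x6c

vd[7] = 108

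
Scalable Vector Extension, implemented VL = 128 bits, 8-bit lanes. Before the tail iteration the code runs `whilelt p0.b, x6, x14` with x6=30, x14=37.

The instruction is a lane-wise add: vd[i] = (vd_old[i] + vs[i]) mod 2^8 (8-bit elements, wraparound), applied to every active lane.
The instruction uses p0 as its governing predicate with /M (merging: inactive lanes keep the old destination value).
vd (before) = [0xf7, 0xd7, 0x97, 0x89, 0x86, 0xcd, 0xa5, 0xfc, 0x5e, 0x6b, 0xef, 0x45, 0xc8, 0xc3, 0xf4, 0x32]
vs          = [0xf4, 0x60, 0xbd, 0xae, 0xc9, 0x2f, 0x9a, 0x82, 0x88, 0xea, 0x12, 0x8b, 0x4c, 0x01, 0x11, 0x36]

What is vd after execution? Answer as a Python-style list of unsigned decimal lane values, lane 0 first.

register lanes = 128/8 = 16
whilelt: lane j active iff 30+j < 37 → j < 7 → 7 active
[0] add(0xf7,0xf4) = 0xeb
[1] add(0xd7,0x60) = 0x37
[2] add(0x97,0xbd) = 0x54
[3] add(0x89,0xae) = 0x37
[4] add(0x86,0xc9) = 0x4f
[5] add(0xcd,0x2f) = 0xfc
[6] add(0xa5,0x9a) = 0x3f
[7] tail/keep = 0xfc
[8] tail/keep = 0x5e
[9] tail/keep = 0x6b
[10] tail/keep = 0xef
[11] tail/keep = 0x45
[12] tail/keep = 0xc8
[13] tail/keep = 0xc3
[14] tail/keep = 0xf4
[15] tail/keep = 0x32

vd = [235, 55, 84, 55, 79, 252, 63, 252, 94, 107, 239, 69, 200, 195, 244, 50]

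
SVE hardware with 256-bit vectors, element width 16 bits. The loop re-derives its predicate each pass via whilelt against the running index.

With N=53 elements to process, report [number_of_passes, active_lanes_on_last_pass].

256-bit reg / 16-bit elem → 16 lanes
53 elements at 16/iter → 4 passes, remainder 5 on the last

[iterations, last_vl] = [4, 5]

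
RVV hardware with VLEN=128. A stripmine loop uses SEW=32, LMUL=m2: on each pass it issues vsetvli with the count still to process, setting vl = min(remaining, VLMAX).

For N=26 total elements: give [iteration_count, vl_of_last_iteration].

[iterations, last_vl] = [4, 2]

VLMAX = (128 × 2) / 32 = 8 lanes
N=26: ⌈26/8⌉ = 4 iters; last vl = 26 − 3×8 = 2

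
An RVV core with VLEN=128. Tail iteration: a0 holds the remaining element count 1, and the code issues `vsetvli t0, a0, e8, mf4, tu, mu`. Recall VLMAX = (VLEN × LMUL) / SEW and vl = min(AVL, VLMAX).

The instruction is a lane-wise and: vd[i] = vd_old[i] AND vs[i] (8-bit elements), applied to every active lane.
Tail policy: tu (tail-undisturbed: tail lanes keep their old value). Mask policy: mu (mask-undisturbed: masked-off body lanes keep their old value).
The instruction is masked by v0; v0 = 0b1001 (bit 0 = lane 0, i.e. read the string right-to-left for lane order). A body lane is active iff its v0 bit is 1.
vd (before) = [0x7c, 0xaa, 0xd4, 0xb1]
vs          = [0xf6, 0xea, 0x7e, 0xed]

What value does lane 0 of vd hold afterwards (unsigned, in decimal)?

VLMAX = (128 × 1/4) / 8 = 4 lanes
AVL=1 ≤ VLMAX=4, so vl = 1
vd[0] and(0x7c,0xf6) -> 0x74
vd[1] tail/keep -> 0xaa
vd[2] tail/keep -> 0xd4
vd[3] tail/keep -> 0xb1

vd[0] = 116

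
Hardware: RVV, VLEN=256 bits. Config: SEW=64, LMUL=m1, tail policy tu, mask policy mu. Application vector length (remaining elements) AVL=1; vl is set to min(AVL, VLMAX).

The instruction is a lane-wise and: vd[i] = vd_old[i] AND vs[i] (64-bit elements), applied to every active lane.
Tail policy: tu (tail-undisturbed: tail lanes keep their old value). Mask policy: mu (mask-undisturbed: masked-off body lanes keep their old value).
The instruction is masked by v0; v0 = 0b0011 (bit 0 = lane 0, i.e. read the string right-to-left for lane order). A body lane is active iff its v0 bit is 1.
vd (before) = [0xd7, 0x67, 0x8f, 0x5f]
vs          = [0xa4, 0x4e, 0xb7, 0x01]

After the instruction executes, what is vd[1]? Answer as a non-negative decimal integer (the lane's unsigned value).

lanes per group: 256·1/64 = 4
AVL=1 ≤ VLMAX=4, so vl = 1
lane  0: and(0xd7,0xa4) ⇒ 0x84
lane  1: tail/keep ⇒ 0x67
lane  2: tail/keep ⇒ 0x8f
lane  3: tail/keep ⇒ 0x5f

vd[1] = 103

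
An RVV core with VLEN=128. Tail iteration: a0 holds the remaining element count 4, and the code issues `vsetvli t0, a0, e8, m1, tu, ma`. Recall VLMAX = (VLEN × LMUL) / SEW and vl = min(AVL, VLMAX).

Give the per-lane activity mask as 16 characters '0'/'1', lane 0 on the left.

lanes per group: 128·1/8 = 16
vl = min(AVL, VLMAX) = min(4, 16) = 4
bits (lane 0 leftmost): 1111000000000000

predicate = 1111000000000000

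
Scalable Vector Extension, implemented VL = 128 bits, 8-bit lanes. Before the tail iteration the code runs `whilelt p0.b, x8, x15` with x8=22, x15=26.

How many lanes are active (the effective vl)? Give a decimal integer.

vl = 4

128-bit reg / 8-bit elem → 16 lanes
whilelt: lane j active iff 22+j < 26 → j < 4 → 4 active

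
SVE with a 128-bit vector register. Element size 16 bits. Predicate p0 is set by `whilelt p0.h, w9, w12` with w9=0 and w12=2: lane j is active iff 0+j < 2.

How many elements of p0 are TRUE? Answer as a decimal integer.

vl = 2

lane count: 128 div 16 = 8
p0[j] = (0+j < 2); true for j=0..1 → 2 lanes set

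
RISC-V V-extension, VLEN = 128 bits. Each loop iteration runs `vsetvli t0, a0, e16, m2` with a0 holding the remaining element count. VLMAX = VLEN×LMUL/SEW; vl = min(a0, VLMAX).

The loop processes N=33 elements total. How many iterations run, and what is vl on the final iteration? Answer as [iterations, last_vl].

lanes per group: 128·2/16 = 16
N=33: ⌈33/16⌉ = 3 iters; last vl = 33 − 2×16 = 1

[iterations, last_vl] = [3, 1]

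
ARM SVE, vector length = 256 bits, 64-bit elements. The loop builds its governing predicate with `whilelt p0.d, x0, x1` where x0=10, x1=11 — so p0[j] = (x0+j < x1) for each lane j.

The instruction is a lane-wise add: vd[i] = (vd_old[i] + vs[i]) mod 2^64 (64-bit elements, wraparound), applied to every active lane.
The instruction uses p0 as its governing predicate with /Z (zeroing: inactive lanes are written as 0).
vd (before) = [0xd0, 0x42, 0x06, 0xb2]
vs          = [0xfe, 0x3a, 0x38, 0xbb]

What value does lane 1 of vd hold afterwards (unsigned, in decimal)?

vd[1] = 0

256-bit reg / 64-bit elem → 4 lanes
active while 10+j < 11, i.e. j ∈ [0,1) capped at 4 ⇒ 1
  i=0: add(0xd0,0xfe) → 462
  i=1: tail/zero → 0
  i=2: tail/zero → 0
  i=3: tail/zero → 0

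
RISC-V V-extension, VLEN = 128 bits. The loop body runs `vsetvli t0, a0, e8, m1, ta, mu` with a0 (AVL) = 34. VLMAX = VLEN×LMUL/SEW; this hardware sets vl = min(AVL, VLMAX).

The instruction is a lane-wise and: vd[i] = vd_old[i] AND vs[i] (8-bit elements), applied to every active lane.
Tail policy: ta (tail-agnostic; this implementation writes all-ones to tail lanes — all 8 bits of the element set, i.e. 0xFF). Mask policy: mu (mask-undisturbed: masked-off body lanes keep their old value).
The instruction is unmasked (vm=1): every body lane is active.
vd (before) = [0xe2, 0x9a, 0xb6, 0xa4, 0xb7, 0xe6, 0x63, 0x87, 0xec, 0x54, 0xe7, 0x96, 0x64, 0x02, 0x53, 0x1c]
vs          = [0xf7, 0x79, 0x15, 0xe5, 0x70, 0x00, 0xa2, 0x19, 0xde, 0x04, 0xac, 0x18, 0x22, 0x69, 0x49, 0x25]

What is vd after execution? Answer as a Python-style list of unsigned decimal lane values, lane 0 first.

VLMAX = (128 × 1) / 8 = 16 lanes
AVL=34 > VLMAX=16, so vl = 16
[0] and(0xe2,0xf7) = 0xe2
[1] and(0x9a,0x79) = 0x18
[2] and(0xb6,0x15) = 0x14
[3] and(0xa4,0xe5) = 0xa4
[4] and(0xb7,0x70) = 0x30
[5] and(0xe6,0x00) = 0x00
[6] and(0x63,0xa2) = 0x22
[7] and(0x87,0x19) = 0x01
[8] and(0xec,0xde) = 0xcc
[9] and(0x54,0x04) = 0x04
[10] and(0xe7,0xac) = 0xa4
[11] and(0x96,0x18) = 0x10
[12] and(0x64,0x22) = 0x20
[13] and(0x02,0x69) = 0x00
[14] and(0x53,0x49) = 0x41
[15] and(0x1c,0x25) = 0x04

vd = [226, 24, 20, 164, 48, 0, 34, 1, 204, 4, 164, 16, 32, 0, 65, 4]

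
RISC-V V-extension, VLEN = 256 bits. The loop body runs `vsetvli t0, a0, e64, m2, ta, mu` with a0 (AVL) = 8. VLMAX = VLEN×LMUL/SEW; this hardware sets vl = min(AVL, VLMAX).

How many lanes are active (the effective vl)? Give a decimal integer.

VLMAX = (256 × 2) / 64 = 8 lanes
vl = min(AVL, VLMAX) = min(8, 8) = 8

vl = 8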